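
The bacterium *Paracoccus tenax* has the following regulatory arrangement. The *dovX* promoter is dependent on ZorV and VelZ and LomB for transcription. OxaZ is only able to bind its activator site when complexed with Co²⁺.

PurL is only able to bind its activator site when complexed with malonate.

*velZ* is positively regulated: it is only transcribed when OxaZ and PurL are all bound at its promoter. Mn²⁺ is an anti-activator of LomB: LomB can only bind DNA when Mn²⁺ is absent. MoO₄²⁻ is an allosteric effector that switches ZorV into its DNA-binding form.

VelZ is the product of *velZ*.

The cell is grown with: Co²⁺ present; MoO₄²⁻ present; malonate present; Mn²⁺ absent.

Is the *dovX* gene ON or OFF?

ON

MoO₄²⁻ is present, so ZorV is active.
Co²⁺ is present, so OxaZ is active.
Malonate is present, so PurL is active.
No repressor is bound and OxaZ and PurL are active, so *velZ* is transcribed.
So VelZ is produced and active.
Mn²⁺ is absent, so LomB is active.
No repressor is bound and ZorV and VelZ and LomB are active, so *dovX* is transcribed.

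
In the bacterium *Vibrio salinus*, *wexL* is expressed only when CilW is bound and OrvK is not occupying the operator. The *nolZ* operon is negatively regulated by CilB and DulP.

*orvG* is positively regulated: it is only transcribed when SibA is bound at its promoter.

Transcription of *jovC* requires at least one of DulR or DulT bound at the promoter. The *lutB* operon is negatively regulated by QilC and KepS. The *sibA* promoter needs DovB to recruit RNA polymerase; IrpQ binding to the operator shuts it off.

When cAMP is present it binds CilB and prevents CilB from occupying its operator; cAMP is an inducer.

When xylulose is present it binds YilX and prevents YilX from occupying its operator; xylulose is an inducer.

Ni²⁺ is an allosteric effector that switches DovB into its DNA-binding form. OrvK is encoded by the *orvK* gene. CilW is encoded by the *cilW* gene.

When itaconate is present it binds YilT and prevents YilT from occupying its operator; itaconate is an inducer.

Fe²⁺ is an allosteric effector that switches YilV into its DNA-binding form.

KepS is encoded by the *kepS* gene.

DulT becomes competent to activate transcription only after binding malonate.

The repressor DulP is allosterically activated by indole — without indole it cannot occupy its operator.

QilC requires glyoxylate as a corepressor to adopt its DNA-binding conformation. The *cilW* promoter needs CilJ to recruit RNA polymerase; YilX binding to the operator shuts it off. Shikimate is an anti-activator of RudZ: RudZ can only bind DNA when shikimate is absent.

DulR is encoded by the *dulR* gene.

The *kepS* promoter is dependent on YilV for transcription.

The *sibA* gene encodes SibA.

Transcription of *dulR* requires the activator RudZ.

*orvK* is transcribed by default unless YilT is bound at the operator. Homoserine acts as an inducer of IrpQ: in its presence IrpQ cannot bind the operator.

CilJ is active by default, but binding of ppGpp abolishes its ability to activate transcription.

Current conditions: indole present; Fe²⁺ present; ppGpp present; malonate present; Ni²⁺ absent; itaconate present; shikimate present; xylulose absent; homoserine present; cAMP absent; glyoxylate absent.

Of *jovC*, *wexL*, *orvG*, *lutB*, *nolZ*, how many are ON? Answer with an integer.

1

Shikimate is present, so RudZ is inactive.
Required activator RudZ is absent, so *dulR* is not transcribed.
So DulR is not produced.
Malonate is present, so DulT is active.
Activator DulT is present, so *jovC* is transcribed.
→ *jovC* is ON.
ppGpp is present, so CilJ is inactive.
Xylulose is absent, so YilX is active.
With repressor YilX bound, *cilW* is not transcribed.
So CilW is not produced.
Itaconate is present, so YilT is inactive.
With no repressor bound, *orvK* is transcribed.
So OrvK is produced and active.
With repressor OrvK bound, *wexL* is not transcribed.
→ *wexL* is OFF.
Homoserine is present, so IrpQ is inactive.
Ni²⁺ is absent, so DovB is inactive.
Required activator DovB is absent, so *sibA* is not transcribed.
So SibA is not produced.
Required activator SibA is absent, so *orvG* is not transcribed.
→ *orvG* is OFF.
Glyoxylate is absent, so QilC is inactive.
Fe²⁺ is present, so YilV is active.
No repressor is bound and YilV is active, so *kepS* is transcribed.
So KepS is produced and active.
With repressor KepS bound, *lutB* is not transcribed.
→ *lutB* is OFF.
cAMP is absent, so CilB is active.
Indole is present, so DulP is active.
With repressor CilB bound, *nolZ* is not transcribed.
→ *nolZ* is OFF.
1 of the 5 genes is transcribed.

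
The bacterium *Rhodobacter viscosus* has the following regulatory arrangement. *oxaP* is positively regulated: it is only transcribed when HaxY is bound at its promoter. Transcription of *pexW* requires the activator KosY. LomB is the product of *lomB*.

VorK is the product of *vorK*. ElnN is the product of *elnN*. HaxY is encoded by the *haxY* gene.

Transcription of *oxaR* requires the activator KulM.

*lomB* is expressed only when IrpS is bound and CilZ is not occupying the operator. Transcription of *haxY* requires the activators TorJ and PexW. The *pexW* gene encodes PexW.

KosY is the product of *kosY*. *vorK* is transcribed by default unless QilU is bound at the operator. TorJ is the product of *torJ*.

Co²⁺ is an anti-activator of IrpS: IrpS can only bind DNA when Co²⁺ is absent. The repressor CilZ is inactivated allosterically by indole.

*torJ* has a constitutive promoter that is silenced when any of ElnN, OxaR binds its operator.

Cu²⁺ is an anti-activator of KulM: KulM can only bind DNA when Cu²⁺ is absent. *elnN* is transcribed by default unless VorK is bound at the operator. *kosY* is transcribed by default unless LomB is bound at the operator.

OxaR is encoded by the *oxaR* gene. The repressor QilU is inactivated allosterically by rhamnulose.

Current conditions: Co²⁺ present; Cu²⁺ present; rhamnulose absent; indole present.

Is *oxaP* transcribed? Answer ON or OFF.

OFF

Rhamnulose is absent, so QilU is active.
With repressor QilU bound, *vorK* is not transcribed.
So VorK is not produced.
With no repressor bound, *elnN* is transcribed.
So ElnN is produced and active.
Cu²⁺ is present, so KulM is inactive.
Required activator KulM is absent, so *oxaR* is not transcribed.
So OxaR is not produced.
With repressor ElnN bound, *torJ* is not transcribed.
So TorJ is not produced.
Co²⁺ is present, so IrpS is inactive.
Indole is present, so CilZ is inactive.
Required activator IrpS is absent, so *lomB* is not transcribed.
So LomB is not produced.
With no repressor bound, *kosY* is transcribed.
So KosY is produced and active.
No repressor is bound and KosY is active, so *pexW* is transcribed.
So PexW is produced and active.
Required activator TorJ is absent, so *haxY* is not transcribed.
So HaxY is not produced.
Required activator HaxY is absent, so *oxaP* is not transcribed.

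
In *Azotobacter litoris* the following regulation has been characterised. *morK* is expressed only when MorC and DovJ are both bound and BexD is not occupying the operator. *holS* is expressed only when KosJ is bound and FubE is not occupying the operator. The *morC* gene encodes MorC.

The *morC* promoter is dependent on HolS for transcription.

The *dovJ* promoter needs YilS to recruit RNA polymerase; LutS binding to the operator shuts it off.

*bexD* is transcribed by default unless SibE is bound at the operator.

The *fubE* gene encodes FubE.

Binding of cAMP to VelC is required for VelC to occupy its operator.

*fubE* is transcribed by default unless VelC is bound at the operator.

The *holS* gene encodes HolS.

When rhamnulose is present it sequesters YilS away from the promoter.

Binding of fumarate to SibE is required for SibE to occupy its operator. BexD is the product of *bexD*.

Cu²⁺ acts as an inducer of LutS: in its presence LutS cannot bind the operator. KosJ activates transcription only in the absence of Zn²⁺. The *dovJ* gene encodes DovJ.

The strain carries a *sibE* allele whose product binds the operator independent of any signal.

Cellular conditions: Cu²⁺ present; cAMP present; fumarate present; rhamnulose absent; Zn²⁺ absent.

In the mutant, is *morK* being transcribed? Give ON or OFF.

ON

Zn²⁺ is absent, so KosJ is active.
cAMP is present, so VelC is active.
With repressor VelC bound, *fubE* is not transcribed.
So FubE is not produced.
No repressor is bound and KosJ is active, so *holS* is transcribed.
So HolS is produced and active.
No repressor is bound and HolS is active, so *morC* is transcribed.
So MorC is produced and active.
Rhamnulose is absent, so YilS is active.
Cu²⁺ is present, so LutS is inactive.
No repressor is bound and YilS is active, so *dovJ* is transcribed.
So DovJ is produced and active.
SibE is constitutively active in this strain.
With repressor SibE bound, *bexD* is not transcribed.
So BexD is not produced.
No repressor is bound and MorC and DovJ are active, so *morK* is transcribed.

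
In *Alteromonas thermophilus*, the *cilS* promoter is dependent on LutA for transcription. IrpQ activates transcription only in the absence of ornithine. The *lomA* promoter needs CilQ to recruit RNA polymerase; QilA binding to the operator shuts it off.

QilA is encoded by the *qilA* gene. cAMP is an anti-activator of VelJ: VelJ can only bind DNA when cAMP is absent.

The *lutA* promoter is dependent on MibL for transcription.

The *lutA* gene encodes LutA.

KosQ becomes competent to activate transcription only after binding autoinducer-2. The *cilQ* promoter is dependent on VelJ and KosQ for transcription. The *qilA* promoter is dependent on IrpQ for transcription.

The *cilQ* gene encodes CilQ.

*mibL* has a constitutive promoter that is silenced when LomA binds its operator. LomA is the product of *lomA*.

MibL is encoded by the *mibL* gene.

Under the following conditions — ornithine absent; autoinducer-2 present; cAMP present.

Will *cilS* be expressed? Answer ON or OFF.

ON

cAMP is present, so VelJ is inactive.
Autoinducer-2 is present, so KosQ is active.
Required activator VelJ is absent, so *cilQ* is not transcribed.
So CilQ is not produced.
Ornithine is absent, so IrpQ is active.
No repressor is bound and IrpQ is active, so *qilA* is transcribed.
So QilA is produced and active.
With repressor QilA bound, *lomA* is not transcribed.
So LomA is not produced.
With no repressor bound, *mibL* is transcribed.
So MibL is produced and active.
No repressor is bound and MibL is active, so *lutA* is transcribed.
So LutA is produced and active.
No repressor is bound and LutA is active, so *cilS* is transcribed.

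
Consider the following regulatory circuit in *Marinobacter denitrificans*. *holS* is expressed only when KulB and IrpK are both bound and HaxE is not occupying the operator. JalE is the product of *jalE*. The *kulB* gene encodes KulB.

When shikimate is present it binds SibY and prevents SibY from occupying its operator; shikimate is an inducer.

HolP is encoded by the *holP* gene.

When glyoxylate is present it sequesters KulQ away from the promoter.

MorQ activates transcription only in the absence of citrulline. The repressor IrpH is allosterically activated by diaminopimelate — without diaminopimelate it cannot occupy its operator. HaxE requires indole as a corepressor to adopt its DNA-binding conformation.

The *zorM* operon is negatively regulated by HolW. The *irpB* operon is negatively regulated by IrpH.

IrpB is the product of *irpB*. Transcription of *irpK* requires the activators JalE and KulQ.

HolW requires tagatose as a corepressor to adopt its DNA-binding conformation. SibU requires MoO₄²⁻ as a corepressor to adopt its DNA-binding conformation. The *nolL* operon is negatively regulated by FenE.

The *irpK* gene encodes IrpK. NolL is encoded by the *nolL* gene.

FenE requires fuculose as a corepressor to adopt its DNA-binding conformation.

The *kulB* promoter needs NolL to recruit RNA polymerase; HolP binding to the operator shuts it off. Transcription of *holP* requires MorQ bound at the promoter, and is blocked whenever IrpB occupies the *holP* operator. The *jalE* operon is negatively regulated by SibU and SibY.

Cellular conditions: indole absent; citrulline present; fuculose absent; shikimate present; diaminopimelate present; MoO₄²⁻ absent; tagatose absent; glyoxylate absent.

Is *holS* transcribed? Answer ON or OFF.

ON

Citrulline is present, so MorQ is inactive.
Diaminopimelate is present, so IrpH is active.
With repressor IrpH bound, *irpB* is not transcribed.
So IrpB is not produced.
Required activator MorQ is absent, so *holP* is not transcribed.
So HolP is not produced.
Fuculose is absent, so FenE is inactive.
With no repressor bound, *nolL* is transcribed.
So NolL is produced and active.
No repressor is bound and NolL is active, so *kulB* is transcribed.
So KulB is produced and active.
MoO₄²⁻ is absent, so SibU is inactive.
Shikimate is present, so SibY is inactive.
With no repressor bound, *jalE* is transcribed.
So JalE is produced and active.
Glyoxylate is absent, so KulQ is active.
No repressor is bound and JalE and KulQ are active, so *irpK* is transcribed.
So IrpK is produced and active.
Indole is absent, so HaxE is inactive.
No repressor is bound and KulB and IrpK are active, so *holS* is transcribed.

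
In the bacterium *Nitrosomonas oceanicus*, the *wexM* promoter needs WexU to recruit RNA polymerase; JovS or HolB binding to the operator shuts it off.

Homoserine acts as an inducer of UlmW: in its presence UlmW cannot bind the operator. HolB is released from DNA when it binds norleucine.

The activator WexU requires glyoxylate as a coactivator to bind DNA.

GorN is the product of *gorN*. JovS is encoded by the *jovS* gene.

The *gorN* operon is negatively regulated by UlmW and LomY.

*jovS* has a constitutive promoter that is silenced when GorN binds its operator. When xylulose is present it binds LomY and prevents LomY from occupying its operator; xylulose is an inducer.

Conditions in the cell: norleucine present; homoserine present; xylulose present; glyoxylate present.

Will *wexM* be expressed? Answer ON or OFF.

ON

Homoserine is present, so UlmW is inactive.
Xylulose is present, so LomY is inactive.
With no repressor bound, *gorN* is transcribed.
So GorN is produced and active.
With repressor GorN bound, *jovS* is not transcribed.
So JovS is not produced.
Glyoxylate is present, so WexU is active.
Norleucine is present, so HolB is inactive.
No repressor is bound and WexU is active, so *wexM* is transcribed.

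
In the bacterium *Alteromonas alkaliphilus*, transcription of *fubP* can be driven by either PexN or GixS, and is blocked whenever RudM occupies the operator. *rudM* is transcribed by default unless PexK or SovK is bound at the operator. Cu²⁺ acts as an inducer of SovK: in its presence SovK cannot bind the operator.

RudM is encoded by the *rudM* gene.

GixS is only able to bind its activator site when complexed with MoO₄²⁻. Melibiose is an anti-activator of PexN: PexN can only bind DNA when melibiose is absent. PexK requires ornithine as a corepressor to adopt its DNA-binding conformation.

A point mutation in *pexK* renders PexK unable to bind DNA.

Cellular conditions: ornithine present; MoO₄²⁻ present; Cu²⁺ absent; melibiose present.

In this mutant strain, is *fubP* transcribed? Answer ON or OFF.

ON

Melibiose is present, so PexN is inactive.
MoO₄²⁻ is present, so GixS is active.
PexK is non-functional in this strain, so it has no effect.
Cu²⁺ is absent, so SovK is active.
With repressor SovK bound, *rudM* is not transcribed.
So RudM is not produced.
Activator GixS is present, so *fubP* is transcribed.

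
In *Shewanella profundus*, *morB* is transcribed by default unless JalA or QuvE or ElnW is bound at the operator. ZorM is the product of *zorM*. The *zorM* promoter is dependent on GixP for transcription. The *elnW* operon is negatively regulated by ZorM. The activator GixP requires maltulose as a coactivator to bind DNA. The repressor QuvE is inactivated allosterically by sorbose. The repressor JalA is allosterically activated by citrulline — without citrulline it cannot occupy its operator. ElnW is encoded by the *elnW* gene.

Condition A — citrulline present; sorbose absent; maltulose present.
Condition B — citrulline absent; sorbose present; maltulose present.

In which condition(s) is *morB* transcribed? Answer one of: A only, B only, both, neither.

B only

Condition A:
Citrulline is present, so JalA is active.
Sorbose is absent, so QuvE is active.
Maltulose is present, so GixP is active.
No repressor is bound and GixP is active, so *zorM* is transcribed.
So ZorM is produced and active.
With repressor ZorM bound, *elnW* is not transcribed.
So ElnW is not produced.
With repressor JalA bound, *morB* is not transcribed.
→ *morB* is OFF in A.
Condition B:
Citrulline is absent, so JalA is inactive.
Sorbose is present, so QuvE is inactive.
Maltulose is present, so GixP is active.
No repressor is bound and GixP is active, so *zorM* is transcribed.
So ZorM is produced and active.
With repressor ZorM bound, *elnW* is not transcribed.
So ElnW is not produced.
With no repressor bound, *morB* is transcribed.
→ *morB* is ON in B.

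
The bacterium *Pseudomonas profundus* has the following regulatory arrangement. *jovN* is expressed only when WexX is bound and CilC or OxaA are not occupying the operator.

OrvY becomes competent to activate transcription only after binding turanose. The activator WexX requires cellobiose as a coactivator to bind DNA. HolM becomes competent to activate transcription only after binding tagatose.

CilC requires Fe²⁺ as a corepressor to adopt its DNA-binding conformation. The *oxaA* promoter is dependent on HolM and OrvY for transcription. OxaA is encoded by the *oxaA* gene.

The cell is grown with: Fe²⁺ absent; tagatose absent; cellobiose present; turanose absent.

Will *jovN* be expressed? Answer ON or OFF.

Cellobiose is present, so WexX is active.
Fe²⁺ is absent, so CilC is inactive.
Tagatose is absent, so HolM is inactive.
Turanose is absent, so OrvY is inactive.
Required activator HolM is absent, so *oxaA* is not transcribed.
So OxaA is not produced.
No repressor is bound and WexX is active, so *jovN* is transcribed.

ON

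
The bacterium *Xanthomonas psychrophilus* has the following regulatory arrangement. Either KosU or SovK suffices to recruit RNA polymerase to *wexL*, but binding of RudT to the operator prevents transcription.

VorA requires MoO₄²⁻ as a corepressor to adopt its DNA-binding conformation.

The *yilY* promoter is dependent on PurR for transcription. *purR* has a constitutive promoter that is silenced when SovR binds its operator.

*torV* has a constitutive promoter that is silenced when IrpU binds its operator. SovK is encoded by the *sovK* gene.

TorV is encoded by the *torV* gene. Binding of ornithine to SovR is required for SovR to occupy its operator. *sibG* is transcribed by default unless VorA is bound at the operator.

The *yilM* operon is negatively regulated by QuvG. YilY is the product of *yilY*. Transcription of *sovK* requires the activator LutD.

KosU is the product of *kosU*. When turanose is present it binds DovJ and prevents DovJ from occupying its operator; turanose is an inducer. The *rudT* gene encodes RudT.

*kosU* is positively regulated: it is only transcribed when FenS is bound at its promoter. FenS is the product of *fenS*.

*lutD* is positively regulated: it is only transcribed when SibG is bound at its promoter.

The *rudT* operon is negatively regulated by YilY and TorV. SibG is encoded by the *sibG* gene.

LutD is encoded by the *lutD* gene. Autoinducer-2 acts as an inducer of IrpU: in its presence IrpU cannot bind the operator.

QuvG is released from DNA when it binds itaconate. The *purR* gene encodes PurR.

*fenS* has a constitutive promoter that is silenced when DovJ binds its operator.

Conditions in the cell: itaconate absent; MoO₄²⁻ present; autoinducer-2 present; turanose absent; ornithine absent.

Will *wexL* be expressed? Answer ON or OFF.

OFF

Ornithine is absent, so SovR is inactive.
With no repressor bound, *purR* is transcribed.
So PurR is produced and active.
No repressor is bound and PurR is active, so *yilY* is transcribed.
So YilY is produced and active.
Autoinducer-2 is present, so IrpU is inactive.
With no repressor bound, *torV* is transcribed.
So TorV is produced and active.
With repressor YilY bound, *rudT* is not transcribed.
So RudT is not produced.
Turanose is absent, so DovJ is active.
With repressor DovJ bound, *fenS* is not transcribed.
So FenS is not produced.
Required activator FenS is absent, so *kosU* is not transcribed.
So KosU is not produced.
MoO₄²⁻ is present, so VorA is active.
With repressor VorA bound, *sibG* is not transcribed.
So SibG is not produced.
Required activator SibG is absent, so *lutD* is not transcribed.
So LutD is not produced.
Required activator LutD is absent, so *sovK* is not transcribed.
So SovK is not produced.
No activator is available at the *wexL* promoter, so *wexL* is not transcribed.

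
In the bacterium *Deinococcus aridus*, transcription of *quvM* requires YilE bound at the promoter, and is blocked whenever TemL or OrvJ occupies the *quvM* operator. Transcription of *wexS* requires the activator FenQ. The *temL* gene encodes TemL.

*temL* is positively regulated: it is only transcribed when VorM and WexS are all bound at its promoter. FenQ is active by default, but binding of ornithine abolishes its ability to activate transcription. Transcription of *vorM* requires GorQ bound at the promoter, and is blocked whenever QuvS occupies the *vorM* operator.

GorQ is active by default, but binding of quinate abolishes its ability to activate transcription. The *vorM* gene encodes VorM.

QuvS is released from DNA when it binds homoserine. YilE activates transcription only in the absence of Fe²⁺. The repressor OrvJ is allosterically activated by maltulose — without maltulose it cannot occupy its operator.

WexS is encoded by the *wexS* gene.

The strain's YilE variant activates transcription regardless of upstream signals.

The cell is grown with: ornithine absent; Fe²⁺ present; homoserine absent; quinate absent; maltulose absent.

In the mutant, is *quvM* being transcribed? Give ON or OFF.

ON

Homoserine is absent, so QuvS is active.
Quinate is absent, so GorQ is active.
With repressor QuvS bound, *vorM* is not transcribed.
So VorM is not produced.
Ornithine is absent, so FenQ is active.
No repressor is bound and FenQ is active, so *wexS* is transcribed.
So WexS is produced and active.
Required activator VorM is absent, so *temL* is not transcribed.
So TemL is not produced.
Maltulose is absent, so OrvJ is inactive.
YilE is constitutively active in this strain.
No repressor is bound and YilE is active, so *quvM* is transcribed.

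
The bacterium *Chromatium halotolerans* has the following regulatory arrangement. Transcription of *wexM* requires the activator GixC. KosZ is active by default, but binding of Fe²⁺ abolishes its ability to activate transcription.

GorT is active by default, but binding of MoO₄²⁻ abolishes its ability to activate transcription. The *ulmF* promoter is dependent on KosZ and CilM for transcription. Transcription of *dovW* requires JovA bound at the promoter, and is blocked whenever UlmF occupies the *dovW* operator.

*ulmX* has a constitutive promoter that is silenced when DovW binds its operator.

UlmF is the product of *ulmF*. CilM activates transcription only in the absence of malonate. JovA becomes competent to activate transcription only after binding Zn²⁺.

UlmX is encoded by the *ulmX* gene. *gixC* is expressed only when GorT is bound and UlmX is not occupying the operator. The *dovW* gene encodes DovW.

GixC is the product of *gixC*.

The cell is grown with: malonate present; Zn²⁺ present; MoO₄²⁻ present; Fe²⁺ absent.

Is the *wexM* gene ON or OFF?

Fe²⁺ is absent, so KosZ is active.
Malonate is present, so CilM is inactive.
Required activator CilM is absent, so *ulmF* is not transcribed.
So UlmF is not produced.
Zn²⁺ is present, so JovA is active.
No repressor is bound and JovA is active, so *dovW* is transcribed.
So DovW is produced and active.
With repressor DovW bound, *ulmX* is not transcribed.
So UlmX is not produced.
MoO₄²⁻ is present, so GorT is inactive.
Required activator GorT is absent, so *gixC* is not transcribed.
So GixC is not produced.
Required activator GixC is absent, so *wexM* is not transcribed.

OFF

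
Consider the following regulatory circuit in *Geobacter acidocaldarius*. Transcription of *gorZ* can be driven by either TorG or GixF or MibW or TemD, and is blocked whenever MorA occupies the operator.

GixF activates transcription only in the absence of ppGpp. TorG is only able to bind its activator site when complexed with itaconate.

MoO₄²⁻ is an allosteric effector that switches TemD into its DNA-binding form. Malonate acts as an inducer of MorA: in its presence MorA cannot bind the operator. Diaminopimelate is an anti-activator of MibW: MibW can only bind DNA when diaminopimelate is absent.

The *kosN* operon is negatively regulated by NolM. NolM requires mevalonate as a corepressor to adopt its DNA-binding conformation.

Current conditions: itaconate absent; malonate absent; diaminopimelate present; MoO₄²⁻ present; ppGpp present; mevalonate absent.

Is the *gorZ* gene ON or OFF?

Itaconate is absent, so TorG is inactive.
ppGpp is present, so GixF is inactive.
Malonate is absent, so MorA is active.
Diaminopimelate is present, so MibW is inactive.
MoO₄²⁻ is present, so TemD is active.
With repressor MorA bound, *gorZ* is not transcribed.

OFF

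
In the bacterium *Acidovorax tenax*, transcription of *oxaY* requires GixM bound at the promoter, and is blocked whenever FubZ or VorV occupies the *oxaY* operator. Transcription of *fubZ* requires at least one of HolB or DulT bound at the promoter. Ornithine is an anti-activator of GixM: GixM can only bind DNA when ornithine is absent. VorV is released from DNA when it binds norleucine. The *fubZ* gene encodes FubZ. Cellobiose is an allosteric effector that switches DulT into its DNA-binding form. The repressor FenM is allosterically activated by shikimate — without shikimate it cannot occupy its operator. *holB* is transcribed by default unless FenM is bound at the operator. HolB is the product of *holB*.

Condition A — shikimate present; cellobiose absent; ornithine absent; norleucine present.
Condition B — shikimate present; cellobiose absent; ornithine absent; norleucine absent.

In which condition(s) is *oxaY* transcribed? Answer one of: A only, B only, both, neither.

A only

Condition A:
Shikimate is present, so FenM is active.
With repressor FenM bound, *holB* is not transcribed.
So HolB is not produced.
Cellobiose is absent, so DulT is inactive.
No activator is available at the *fubZ* promoter, so *fubZ* is not transcribed.
So FubZ is not produced.
Ornithine is absent, so GixM is active.
Norleucine is present, so VorV is inactive.
No repressor is bound and GixM is active, so *oxaY* is transcribed.
→ *oxaY* is ON in A.
Condition B:
Shikimate is present, so FenM is active.
With repressor FenM bound, *holB* is not transcribed.
So HolB is not produced.
Cellobiose is absent, so DulT is inactive.
No activator is available at the *fubZ* promoter, so *fubZ* is not transcribed.
So FubZ is not produced.
Ornithine is absent, so GixM is active.
Norleucine is absent, so VorV is active.
With repressor VorV bound, *oxaY* is not transcribed.
→ *oxaY* is OFF in B.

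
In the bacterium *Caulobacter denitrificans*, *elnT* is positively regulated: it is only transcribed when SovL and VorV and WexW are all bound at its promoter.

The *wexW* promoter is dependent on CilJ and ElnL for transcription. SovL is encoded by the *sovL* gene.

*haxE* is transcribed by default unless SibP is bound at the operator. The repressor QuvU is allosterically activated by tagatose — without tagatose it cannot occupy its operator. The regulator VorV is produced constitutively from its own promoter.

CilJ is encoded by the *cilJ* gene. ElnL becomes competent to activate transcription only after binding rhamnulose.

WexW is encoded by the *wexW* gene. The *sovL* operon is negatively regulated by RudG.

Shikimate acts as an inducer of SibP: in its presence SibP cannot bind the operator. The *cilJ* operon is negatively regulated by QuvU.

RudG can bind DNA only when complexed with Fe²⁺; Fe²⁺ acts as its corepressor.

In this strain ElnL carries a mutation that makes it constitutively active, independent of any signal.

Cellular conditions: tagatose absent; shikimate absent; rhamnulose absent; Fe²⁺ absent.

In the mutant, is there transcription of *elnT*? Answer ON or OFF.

Fe²⁺ is absent, so RudG is inactive.
With no repressor bound, *sovL* is transcribed.
So SovL is produced and active.
VorV is produced constitutively and is active.
Tagatose is absent, so QuvU is inactive.
With no repressor bound, *cilJ* is transcribed.
So CilJ is produced and active.
ElnL is constitutively active in this strain.
No repressor is bound and CilJ and ElnL are active, so *wexW* is transcribed.
So WexW is produced and active.
No repressor is bound and SovL and VorV and WexW are active, so *elnT* is transcribed.

ON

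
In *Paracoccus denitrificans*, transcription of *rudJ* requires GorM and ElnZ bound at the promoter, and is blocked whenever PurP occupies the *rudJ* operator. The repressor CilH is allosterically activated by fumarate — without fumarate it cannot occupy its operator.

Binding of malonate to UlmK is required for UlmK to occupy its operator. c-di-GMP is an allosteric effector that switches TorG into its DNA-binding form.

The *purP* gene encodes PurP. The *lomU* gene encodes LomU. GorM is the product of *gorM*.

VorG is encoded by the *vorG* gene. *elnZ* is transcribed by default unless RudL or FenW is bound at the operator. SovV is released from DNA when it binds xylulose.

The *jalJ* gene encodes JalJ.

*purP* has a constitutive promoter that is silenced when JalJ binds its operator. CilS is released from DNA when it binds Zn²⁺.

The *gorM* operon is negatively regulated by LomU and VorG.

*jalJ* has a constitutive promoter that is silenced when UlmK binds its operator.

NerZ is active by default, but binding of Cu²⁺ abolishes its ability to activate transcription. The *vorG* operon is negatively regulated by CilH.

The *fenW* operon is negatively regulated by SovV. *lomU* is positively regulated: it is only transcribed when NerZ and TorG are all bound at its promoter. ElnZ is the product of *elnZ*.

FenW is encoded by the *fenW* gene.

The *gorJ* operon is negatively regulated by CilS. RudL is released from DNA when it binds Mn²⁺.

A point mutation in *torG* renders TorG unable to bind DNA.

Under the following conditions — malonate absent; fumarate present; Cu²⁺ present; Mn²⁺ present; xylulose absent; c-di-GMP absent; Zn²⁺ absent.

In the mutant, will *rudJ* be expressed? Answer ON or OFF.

Malonate is absent, so UlmK is inactive.
With no repressor bound, *jalJ* is transcribed.
So JalJ is produced and active.
With repressor JalJ bound, *purP* is not transcribed.
So PurP is not produced.
Cu²⁺ is present, so NerZ is inactive.
TorG is non-functional in this strain, so it has no effect.
Required activator NerZ is absent, so *lomU* is not transcribed.
So LomU is not produced.
Fumarate is present, so CilH is active.
With repressor CilH bound, *vorG* is not transcribed.
So VorG is not produced.
With no repressor bound, *gorM* is transcribed.
So GorM is produced and active.
Mn²⁺ is present, so RudL is inactive.
Xylulose is absent, so SovV is active.
With repressor SovV bound, *fenW* is not transcribed.
So FenW is not produced.
With no repressor bound, *elnZ* is transcribed.
So ElnZ is produced and active.
No repressor is bound and GorM and ElnZ are active, so *rudJ* is transcribed.

ON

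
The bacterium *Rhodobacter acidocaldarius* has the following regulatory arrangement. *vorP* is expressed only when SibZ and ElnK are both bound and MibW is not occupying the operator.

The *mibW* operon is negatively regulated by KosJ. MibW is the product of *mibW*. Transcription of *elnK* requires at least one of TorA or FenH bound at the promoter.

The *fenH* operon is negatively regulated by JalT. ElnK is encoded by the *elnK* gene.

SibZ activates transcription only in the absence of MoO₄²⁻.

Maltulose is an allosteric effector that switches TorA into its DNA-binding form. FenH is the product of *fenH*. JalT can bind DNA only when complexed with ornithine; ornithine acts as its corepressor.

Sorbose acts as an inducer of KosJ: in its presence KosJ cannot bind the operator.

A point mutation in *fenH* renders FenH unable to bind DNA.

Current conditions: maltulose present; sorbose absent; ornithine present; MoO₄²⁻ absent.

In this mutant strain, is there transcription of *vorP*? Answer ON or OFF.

ON

MoO₄²⁻ is absent, so SibZ is active.
Sorbose is absent, so KosJ is active.
With repressor KosJ bound, *mibW* is not transcribed.
So MibW is not produced.
Maltulose is present, so TorA is active.
FenH is non-functional in this strain, so it has no effect.
Activator TorA is present, so *elnK* is transcribed.
So ElnK is produced and active.
No repressor is bound and SibZ and ElnK are active, so *vorP* is transcribed.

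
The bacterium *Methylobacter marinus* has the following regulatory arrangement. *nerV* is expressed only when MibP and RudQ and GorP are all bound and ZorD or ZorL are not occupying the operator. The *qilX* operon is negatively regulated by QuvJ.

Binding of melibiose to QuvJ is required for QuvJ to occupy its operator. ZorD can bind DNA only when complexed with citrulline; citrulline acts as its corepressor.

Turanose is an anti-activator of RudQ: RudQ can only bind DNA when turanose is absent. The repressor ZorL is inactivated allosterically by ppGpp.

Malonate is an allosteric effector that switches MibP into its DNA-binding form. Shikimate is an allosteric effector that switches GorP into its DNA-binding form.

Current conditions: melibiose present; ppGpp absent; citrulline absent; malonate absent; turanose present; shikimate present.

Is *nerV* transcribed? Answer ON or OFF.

OFF

Citrulline is absent, so ZorD is inactive.
Malonate is absent, so MibP is inactive.
ppGpp is absent, so ZorL is active.
Turanose is present, so RudQ is inactive.
Shikimate is present, so GorP is active.
With repressor ZorL bound, *nerV* is not transcribed.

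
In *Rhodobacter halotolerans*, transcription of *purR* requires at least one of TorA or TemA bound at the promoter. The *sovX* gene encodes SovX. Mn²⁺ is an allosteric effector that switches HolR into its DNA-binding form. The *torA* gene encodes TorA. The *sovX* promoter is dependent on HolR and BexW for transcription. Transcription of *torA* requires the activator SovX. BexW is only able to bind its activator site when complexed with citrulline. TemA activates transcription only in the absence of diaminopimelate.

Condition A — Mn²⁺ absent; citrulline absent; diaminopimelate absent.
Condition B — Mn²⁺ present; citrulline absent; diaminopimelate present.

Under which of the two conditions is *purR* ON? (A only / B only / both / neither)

A only

Condition A:
Mn²⁺ is absent, so HolR is inactive.
Citrulline is absent, so BexW is inactive.
Required activator HolR is absent, so *sovX* is not transcribed.
So SovX is not produced.
Required activator SovX is absent, so *torA* is not transcribed.
So TorA is not produced.
Diaminopimelate is absent, so TemA is active.
Activator TemA is present, so *purR* is transcribed.
→ *purR* is ON in A.
Condition B:
Mn²⁺ is present, so HolR is active.
Citrulline is absent, so BexW is inactive.
Required activator BexW is absent, so *sovX* is not transcribed.
So SovX is not produced.
Required activator SovX is absent, so *torA* is not transcribed.
So TorA is not produced.
Diaminopimelate is present, so TemA is inactive.
No activator is available at the *purR* promoter, so *purR* is not transcribed.
→ *purR* is OFF in B.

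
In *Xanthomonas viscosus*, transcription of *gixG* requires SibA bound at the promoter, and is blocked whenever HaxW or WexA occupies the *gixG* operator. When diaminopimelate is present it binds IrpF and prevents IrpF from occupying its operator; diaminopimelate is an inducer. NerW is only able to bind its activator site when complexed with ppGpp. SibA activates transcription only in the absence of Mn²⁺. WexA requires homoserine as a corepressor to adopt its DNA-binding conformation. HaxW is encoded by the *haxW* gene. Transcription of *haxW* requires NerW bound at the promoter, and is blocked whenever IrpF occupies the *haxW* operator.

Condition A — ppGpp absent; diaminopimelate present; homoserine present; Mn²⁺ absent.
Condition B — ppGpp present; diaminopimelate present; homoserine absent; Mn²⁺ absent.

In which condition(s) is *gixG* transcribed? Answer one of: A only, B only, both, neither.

Condition A:
ppGpp is absent, so NerW is inactive.
Diaminopimelate is present, so IrpF is inactive.
Required activator NerW is absent, so *haxW* is not transcribed.
So HaxW is not produced.
Homoserine is present, so WexA is active.
Mn²⁺ is absent, so SibA is active.
With repressor WexA bound, *gixG* is not transcribed.
→ *gixG* is OFF in A.
Condition B:
ppGpp is present, so NerW is active.
Diaminopimelate is present, so IrpF is inactive.
No repressor is bound and NerW is active, so *haxW* is transcribed.
So HaxW is produced and active.
Homoserine is absent, so WexA is inactive.
Mn²⁺ is absent, so SibA is active.
With repressor HaxW bound, *gixG* is not transcribed.
→ *gixG* is OFF in B.

neither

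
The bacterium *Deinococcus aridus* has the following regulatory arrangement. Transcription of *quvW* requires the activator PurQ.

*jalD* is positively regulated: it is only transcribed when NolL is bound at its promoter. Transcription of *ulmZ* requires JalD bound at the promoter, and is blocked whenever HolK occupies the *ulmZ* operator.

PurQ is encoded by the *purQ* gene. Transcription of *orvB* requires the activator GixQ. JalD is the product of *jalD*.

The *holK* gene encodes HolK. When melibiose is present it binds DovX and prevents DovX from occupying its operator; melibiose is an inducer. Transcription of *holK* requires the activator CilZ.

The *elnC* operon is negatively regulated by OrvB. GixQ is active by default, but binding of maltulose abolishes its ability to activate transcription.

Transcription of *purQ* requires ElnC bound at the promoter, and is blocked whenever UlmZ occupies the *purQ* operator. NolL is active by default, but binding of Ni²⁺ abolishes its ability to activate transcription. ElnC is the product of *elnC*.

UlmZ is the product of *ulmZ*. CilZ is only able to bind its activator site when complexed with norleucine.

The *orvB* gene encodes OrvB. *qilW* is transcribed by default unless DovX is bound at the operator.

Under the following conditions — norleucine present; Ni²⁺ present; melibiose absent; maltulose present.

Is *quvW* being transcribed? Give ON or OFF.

Ni²⁺ is present, so NolL is inactive.
Required activator NolL is absent, so *jalD* is not transcribed.
So JalD is not produced.
Norleucine is present, so CilZ is active.
No repressor is bound and CilZ is active, so *holK* is transcribed.
So HolK is produced and active.
With repressor HolK bound, *ulmZ* is not transcribed.
So UlmZ is not produced.
Maltulose is present, so GixQ is inactive.
Required activator GixQ is absent, so *orvB* is not transcribed.
So OrvB is not produced.
With no repressor bound, *elnC* is transcribed.
So ElnC is produced and active.
No repressor is bound and ElnC is active, so *purQ* is transcribed.
So PurQ is produced and active.
No repressor is bound and PurQ is active, so *quvW* is transcribed.

ON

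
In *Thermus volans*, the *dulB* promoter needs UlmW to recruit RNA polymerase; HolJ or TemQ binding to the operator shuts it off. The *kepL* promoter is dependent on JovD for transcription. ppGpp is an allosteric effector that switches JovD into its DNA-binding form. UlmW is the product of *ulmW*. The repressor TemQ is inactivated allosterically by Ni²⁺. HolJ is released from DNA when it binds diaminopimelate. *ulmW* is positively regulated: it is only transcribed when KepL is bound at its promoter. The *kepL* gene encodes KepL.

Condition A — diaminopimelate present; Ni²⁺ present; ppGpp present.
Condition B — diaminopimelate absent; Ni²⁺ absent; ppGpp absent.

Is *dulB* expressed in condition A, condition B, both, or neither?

Condition A:
Diaminopimelate is present, so HolJ is inactive.
Ni²⁺ is present, so TemQ is inactive.
ppGpp is present, so JovD is active.
No repressor is bound and JovD is active, so *kepL* is transcribed.
So KepL is produced and active.
No repressor is bound and KepL is active, so *ulmW* is transcribed.
So UlmW is produced and active.
No repressor is bound and UlmW is active, so *dulB* is transcribed.
→ *dulB* is ON in A.
Condition B:
Diaminopimelate is absent, so HolJ is active.
Ni²⁺ is absent, so TemQ is active.
ppGpp is absent, so JovD is inactive.
Required activator JovD is absent, so *kepL* is not transcribed.
So KepL is not produced.
Required activator KepL is absent, so *ulmW* is not transcribed.
So UlmW is not produced.
With repressor HolJ bound, *dulB* is not transcribed.
→ *dulB* is OFF in B.

A only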